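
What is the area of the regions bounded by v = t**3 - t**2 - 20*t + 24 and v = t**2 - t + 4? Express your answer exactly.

Set the curves equal: t**3 - t**2 - 20*t + 24 = t**2 - t + 4, so t**3 - 2*t**2 - 19*t + 20 = 0, which factors as (t - 5)*(t - 1)*(t + 4) = 0. The curves meet at t = -4, 1, 5.
On [-4, 1], v = t**3 - t**2 - 20*t + 24 is on top; that piece has area ∫[-4,1] (t**3 - 2*t**2 - 19*t + 20) dt = 1625/12.
On [1, 5], v = t**2 - t + 4 is on top; that piece has area ∫[1,5] (-(t**3 - 2*t**2 - 19*t + 20)) dt = 224/3.
Total enclosed area = 1625/12 + 224/3 = 2521/12.

2521/12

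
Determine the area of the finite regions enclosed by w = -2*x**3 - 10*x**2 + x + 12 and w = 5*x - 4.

253/6

Set the curves equal: -2*x**3 - 10*x**2 + x + 12 = 5*x - 4, so -2*x**3 - 10*x**2 - 4*x + 16 = 0, which factors as -2*(x - 1)*(x + 2)*(x + 4) = 0. The curves meet at x = -4, -2, 1.
On [-4, -2], w = 5*x - 4 is on top; that piece has area ∫[-4,-2] (-(-2*x**3 - 10*x**2 - 4*x + 16)) dx = 32/3.
On [-2, 1], w = -2*x**3 - 10*x**2 + x + 12 is on top; that piece has area ∫[-2,1] (-2*x**3 - 10*x**2 - 4*x + 16) dx = 63/2.
Total enclosed area = 32/3 + 63/2 = 253/6.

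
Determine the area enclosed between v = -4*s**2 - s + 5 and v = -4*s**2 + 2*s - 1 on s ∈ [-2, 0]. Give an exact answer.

18

On [-2, 0], (-4*s**2 - s + 5) - (-4*s**2 + 2*s - 1) = -3*s + 6 is ≥ 0 throughout, so the area is a single integral of |-3*s + 6|.
∫[-2,0] (-3*s + 6) ds = 18.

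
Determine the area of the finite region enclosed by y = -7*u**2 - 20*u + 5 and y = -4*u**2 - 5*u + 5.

125/2

Set the curves equal: -7*u**2 - 20*u + 5 = -4*u**2 - 5*u + 5, so -3*u**2 - 15*u = 0, which factors as -3*u*(u + 5) = 0. The curves meet at u = -5, 0.
On [-5, 0], y = -7*u**2 - 20*u + 5 is on top; that piece has area ∫[-5,0] (-3*u**2 - 15*u) du = 125/2.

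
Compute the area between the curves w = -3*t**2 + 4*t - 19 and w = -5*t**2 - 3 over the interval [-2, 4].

The difference (-3*t**2 + 4*t - 19) - (-5*t**2 - 3) = 2*t**2 + 4*t - 16 changes sign at t = 2 inside [-2, 4], so split the integral there.
∫[-2,2] (2*t**2 + 4*t - 16) dt = -160/3; the area of that piece is 160/3.
∫[2,4] (2*t**2 + 4*t - 16) dt = 88/3.
Total area = 160/3 + 88/3 = 248/3.

248/3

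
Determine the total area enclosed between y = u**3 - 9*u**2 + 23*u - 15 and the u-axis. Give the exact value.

8

The curve meets the u-axis where u**3 - 9*u**2 + 23*u - 15 = 0, i.e. (u - 5)*(u - 3)*(u - 1) = 0, at u = 1, 3, 5.
On [1, 3] the curve lies above the axis; ∫[1,3] (u**3 - 9*u**2 + 23*u - 15) du = 4, giving area 4.
On [3, 5] the curve lies below the axis; ∫[3,5] (u**3 - 9*u**2 + 23*u - 15) du = -4, giving area 4.
Total area = 4 + 4 = 8.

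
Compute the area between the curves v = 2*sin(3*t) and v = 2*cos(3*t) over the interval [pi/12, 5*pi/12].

4*sqrt(2)/3

On [pi/12, 5*pi/12], (2*sin(3*t)) - (2*cos(3*t)) = 2*sin(3*t) - 2*cos(3*t) is ≥ 0 throughout, so the area is a single integral of |2*sin(3*t) - 2*cos(3*t)|.
∫[pi/12,5*pi/12] (2*sin(3*t) - 2*cos(3*t)) dt = 4*sqrt(2)/3.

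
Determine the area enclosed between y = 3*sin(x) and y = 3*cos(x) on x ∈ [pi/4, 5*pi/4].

On [pi/4, 5*pi/4], (3*sin(x)) - (3*cos(x)) = 3*sin(x) - 3*cos(x) is ≥ 0 throughout, so the area is a single integral of |3*sin(x) - 3*cos(x)|.
∫[pi/4,5*pi/4] (3*sin(x) - 3*cos(x)) dx = 6*sqrt(2).

6*sqrt(2)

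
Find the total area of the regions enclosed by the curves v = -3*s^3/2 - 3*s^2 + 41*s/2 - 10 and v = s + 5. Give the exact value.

Set the curves equal: -3*s^3/2 - 3*s^2 + 41*s/2 - 10 = s + 5, so -3*s^3/2 - 3*s^2 + 39*s/2 - 15 = 0, which factors as -3*(s - 2)*(s - 1)*(s + 5)/2 = 0. The curves meet at s = -5, 1, 2.
On [-5, 1], v = s + 5 is on top; that piece has area ∫[-5,1] (-(-3*s^3/2 - 3*s^2 + 39*s/2 - 15)) ds = 216.
On [1, 2], v = -3*s^3/2 - 3*s^2 + 41*s/2 - 10 is on top; that piece has area ∫[1,2] (-3*s^3/2 - 3*s^2 + 39*s/2 - 15) ds = 13/8.
Total enclosed area = 216 + 13/8 = 1741/8.

1741/8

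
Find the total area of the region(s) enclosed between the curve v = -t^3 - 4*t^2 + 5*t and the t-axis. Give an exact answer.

The curve meets the t-axis where -t^3 - 4*t^2 + 5*t = 0, i.e. -t*(t - 1)*(t + 5) = 0, at t = -5, 0, 1.
On [-5, 0] the curve lies below the axis; ∫[-5,0] (-t^3 - 4*t^2 + 5*t) dt = -875/12, giving area 875/12.
On [0, 1] the curve lies above the axis; ∫[0,1] (-t^3 - 4*t^2 + 5*t) dt = 11/12, giving area 11/12.
Total area = 875/12 + 11/12 = 443/6.

443/6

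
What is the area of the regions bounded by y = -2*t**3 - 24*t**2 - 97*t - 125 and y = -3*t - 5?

1

Set the curves equal: -2*t**3 - 24*t**2 - 97*t - 125 = -3*t - 5, so -2*t**3 - 24*t**2 - 94*t - 120 = 0, which factors as -2*(t + 3)*(t + 4)*(t + 5) = 0. The curves meet at t = -5, -4, -3.
On [-5, -4], y = -3*t - 5 is on top; that piece has area ∫[-5,-4] (-(-2*t**3 - 24*t**2 - 94*t - 120)) dt = 1/2.
On [-4, -3], y = -2*t**3 - 24*t**2 - 97*t - 125 is on top; that piece has area ∫[-4,-3] (-2*t**3 - 24*t**2 - 94*t - 120) dt = 1/2.
Total enclosed area = 1/2 + 1/2 = 1.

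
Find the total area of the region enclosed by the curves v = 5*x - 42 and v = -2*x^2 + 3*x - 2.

Set the curves equal: 5*x - 42 = -2*x^2 + 3*x - 2, so 2*x^2 + 2*x - 40 = 0, which factors as 2*(x - 4)*(x + 5) = 0. The curves meet at x = -5, 4.
On [-5, 4], v = -2*x^2 + 3*x - 2 is on top; that piece has area ∫[-5,4] (-(2*x^2 + 2*x - 40)) dx = 243.

243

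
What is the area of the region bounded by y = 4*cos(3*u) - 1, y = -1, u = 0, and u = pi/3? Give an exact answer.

8/3

The difference (4*cos(3*u) - 1) - (-1) = 4*cos(3*u) changes sign at u = pi/6 inside [0, pi/3], so split the integral there.
∫[0,pi/6] (4*cos(3*u)) du = 4/3.
∫[pi/6,pi/3] (4*cos(3*u)) du = -4/3; the area of that piece is 4/3.
Total area = 4/3 + 4/3 = 8/3.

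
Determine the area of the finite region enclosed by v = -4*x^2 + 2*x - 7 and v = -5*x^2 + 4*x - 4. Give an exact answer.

32/3

Set the curves equal: -4*x^2 + 2*x - 7 = -5*x^2 + 4*x - 4, so x^2 - 2*x - 3 = 0, which factors as (x - 3)*(x + 1) = 0. The curves meet at x = -1, 3.
On [-1, 3], v = -5*x^2 + 4*x - 4 is on top; that piece has area ∫[-1,3] (-(x^2 - 2*x - 3)) dx = 32/3.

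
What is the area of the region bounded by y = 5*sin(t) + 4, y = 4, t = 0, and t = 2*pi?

20

The difference (5*sin(t) + 4) - (4) = 5*sin(t) changes sign at t = pi inside [0, 2*pi], so split the integral there.
∫[0,pi] (5*sin(t)) dt = 10.
∫[pi,2*pi] (5*sin(t)) dt = -10; the area of that piece is 10.
Total area = 10 + 10 = 20.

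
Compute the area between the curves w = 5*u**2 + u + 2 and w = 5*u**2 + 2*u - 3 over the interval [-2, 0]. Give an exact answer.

12

On [-2, 0], (5*u**2 + u + 2) - (5*u**2 + 2*u - 3) = -u + 5 is ≥ 0 throughout, so the area is a single integral of |-u + 5|.
∫[-2,0] (-u + 5) du = 12.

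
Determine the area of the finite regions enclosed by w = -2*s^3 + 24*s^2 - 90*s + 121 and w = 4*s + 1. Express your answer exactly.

Set the curves equal: -2*s^3 + 24*s^2 - 90*s + 121 = 4*s + 1, so -2*s^3 + 24*s^2 - 94*s + 120 = 0, which factors as -2*(s - 5)*(s - 4)*(s - 3) = 0. The curves meet at s = 3, 4, 5.
On [3, 4], w = 4*s + 1 is on top; that piece has area ∫[3,4] (-(-2*s^3 + 24*s^2 - 94*s + 120)) ds = 1/2.
On [4, 5], w = -2*s^3 + 24*s^2 - 90*s + 121 is on top; that piece has area ∫[4,5] (-2*s^3 + 24*s^2 - 94*s + 120) ds = 1/2.
Total enclosed area = 1/2 + 1/2 = 1.

1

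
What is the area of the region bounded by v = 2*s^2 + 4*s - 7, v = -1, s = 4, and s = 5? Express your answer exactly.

158/3

On [4, 5], (2*s^2 + 4*s - 7) - (-1) = 2*s^2 + 4*s - 6 is ≥ 0 throughout, so the area is a single integral of |2*s^2 + 4*s - 6|.
∫[4,5] (2*s^2 + 4*s - 6) ds = 158/3.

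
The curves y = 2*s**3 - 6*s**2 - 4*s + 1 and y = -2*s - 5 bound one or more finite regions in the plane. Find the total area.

16

Set the curves equal: 2*s**3 - 6*s**2 - 4*s + 1 = -2*s - 5, so 2*s**3 - 6*s**2 - 2*s + 6 = 0, which factors as 2*(s - 3)*(s - 1)*(s + 1) = 0. The curves meet at s = -1, 1, 3.
On [-1, 1], y = 2*s**3 - 6*s**2 - 4*s + 1 is on top; that piece has area ∫[-1,1] (2*s**3 - 6*s**2 - 2*s + 6) ds = 8.
On [1, 3], y = -2*s - 5 is on top; that piece has area ∫[1,3] (-(2*s**3 - 6*s**2 - 2*s + 6)) ds = 8.
Total enclosed area = 8 + 8 = 16.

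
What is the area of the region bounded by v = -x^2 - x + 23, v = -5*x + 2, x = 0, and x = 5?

On [0, 5], (-x^2 - x + 23) - (-5*x + 2) = -x^2 + 4*x + 21 is ≥ 0 throughout, so the area is a single integral of |-x^2 + 4*x + 21|.
∫[0,5] (-x^2 + 4*x + 21) dx = 340/3.

340/3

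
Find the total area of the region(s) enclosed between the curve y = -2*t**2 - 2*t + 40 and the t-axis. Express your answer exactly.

243

The curve meets the t-axis where -2*t**2 - 2*t + 40 = 0, i.e. -2*(t - 4)*(t + 5) = 0, at t = -5, 4.
On [-5, 4] the curve lies above the axis; ∫[-5,4] (-2*t**2 - 2*t + 40) dt = 243, giving area 243.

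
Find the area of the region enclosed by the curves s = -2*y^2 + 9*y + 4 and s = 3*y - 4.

Both boundary curves give s as a function of y, so integrate with respect to y. Setting them equal: -2*y^2 + 6*y + 8 = 0, i.e. -2*(y - 4)*(y + 1) = 0, so they meet at y = -1, 4.
For y in [-1, 4], s = -2*y^2 + 9*y + 4 is on the right; area = ∫[-1,4] (-2*y^2 + 6*y + 8) dy = 125/3.

125/3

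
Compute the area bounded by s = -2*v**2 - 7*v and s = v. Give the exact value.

Both boundary curves give s as a function of v, so integrate with respect to v. Setting them equal: -2*v**2 - 8*v = 0, i.e. -2*v*(v + 4) = 0, so they meet at v = -4, 0.
For v in [-4, 0], s = -2*v**2 - 7*v is on the right; area = ∫[-4,0] (-2*v**2 - 8*v) dv = 64/3.

64/3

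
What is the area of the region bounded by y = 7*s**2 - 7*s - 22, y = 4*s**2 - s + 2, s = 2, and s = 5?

The difference (7*s**2 - 7*s - 22) - (4*s**2 - s + 2) = 3*s**2 - 6*s - 24 changes sign at s = 4 inside [2, 5], so split the integral there.
∫[2,4] (3*s**2 - 6*s - 24) ds = -28; the area of that piece is 28.
∫[4,5] (3*s**2 - 6*s - 24) ds = 10.
Total area = 28 + 10 = 38.

38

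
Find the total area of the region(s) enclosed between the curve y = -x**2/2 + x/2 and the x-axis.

1/12

The curve meets the x-axis where -x**2/2 + x/2 = 0, i.e. -x*(x - 1)/2 = 0, at x = 0, 1.
On [0, 1] the curve lies above the axis; ∫[0,1] (-x**2/2 + x/2) dx = 1/12, giving area 1/12.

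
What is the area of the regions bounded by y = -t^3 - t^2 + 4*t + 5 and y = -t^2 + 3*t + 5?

1/2

Set the curves equal: -t^3 - t^2 + 4*t + 5 = -t^2 + 3*t + 5, so -t^3 + t = 0, which factors as -t*(t - 1)*(t + 1) = 0. The curves meet at t = -1, 0, 1.
On [-1, 0], y = -t^2 + 3*t + 5 is on top; that piece has area ∫[-1,0] (-(-t^3 + t)) dt = 1/4.
On [0, 1], y = -t^3 - t^2 + 4*t + 5 is on top; that piece has area ∫[0,1] (-t^3 + t) dt = 1/4.
Total enclosed area = 1/4 + 1/4 = 1/2.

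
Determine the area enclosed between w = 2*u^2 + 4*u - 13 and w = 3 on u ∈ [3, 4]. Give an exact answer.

On [3, 4], (2*u^2 + 4*u - 13) - (3) = 2*u^2 + 4*u - 16 is ≥ 0 throughout, so the area is a single integral of |2*u^2 + 4*u - 16|.
∫[3,4] (2*u^2 + 4*u - 16) du = 68/3.

68/3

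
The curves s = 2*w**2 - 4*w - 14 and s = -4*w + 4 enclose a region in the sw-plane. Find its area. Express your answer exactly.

72

Both boundary curves give s as a function of w, so integrate with respect to w. Setting them equal: 2*w**2 - 18 = 0, i.e. 2*(w - 3)*(w + 3) = 0, so they meet at w = -3, 3.
For w in [-3, 3], s = 2*w**2 - 4*w - 14 is on the left; area = ∫[-3,3] (-(2*w**2 - 18)) dw = 72.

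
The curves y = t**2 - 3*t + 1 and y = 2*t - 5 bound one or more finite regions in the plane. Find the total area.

Set the curves equal: t**2 - 3*t + 1 = 2*t - 5, so t**2 - 5*t + 6 = 0, which factors as (t - 3)*(t - 2) = 0. The curves meet at t = 2, 3.
On [2, 3], y = 2*t - 5 is on top; that piece has area ∫[2,3] (-(t**2 - 5*t + 6)) dt = 1/6.

1/6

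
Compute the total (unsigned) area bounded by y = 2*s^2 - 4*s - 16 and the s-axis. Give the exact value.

72

The curve meets the s-axis where 2*s^2 - 4*s - 16 = 0, i.e. 2*(s - 4)*(s + 2) = 0, at s = -2, 4.
On [-2, 4] the curve lies below the axis; ∫[-2,4] (2*s^2 - 4*s - 16) ds = -72, giving area 72.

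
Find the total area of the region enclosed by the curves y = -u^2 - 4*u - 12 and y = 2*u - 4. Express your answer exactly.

Set the curves equal: -u^2 - 4*u - 12 = 2*u - 4, so -u^2 - 6*u - 8 = 0, which factors as -(u + 2)*(u + 4) = 0. The curves meet at u = -4, -2.
On [-4, -2], y = -u^2 - 4*u - 12 is on top; that piece has area ∫[-4,-2] (-u^2 - 6*u - 8) du = 4/3.

4/3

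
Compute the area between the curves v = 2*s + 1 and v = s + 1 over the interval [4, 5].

9/2

On [4, 5], (2*s + 1) - (s + 1) = s is ≥ 0 throughout, so the area is a single integral of |s|.
∫[4,5] (s) ds = 9/2.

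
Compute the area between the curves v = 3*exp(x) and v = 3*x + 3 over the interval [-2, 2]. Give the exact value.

On [-2, 2], (3*exp(x)) - (3*x + 3) = -3*x + 3*exp(x) - 3 is ≥ 0 throughout, so the area is a single integral of |-3*x + 3*exp(x) - 3|.
∫[-2,2] (-3*x + 3*exp(x) - 3) dx = -12 - 3*exp(-2) + 3*exp(2).

-12 - 3*exp(-2) + 3*exp(2)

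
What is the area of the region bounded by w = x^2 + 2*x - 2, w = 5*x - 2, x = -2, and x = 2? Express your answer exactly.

12

The difference (x^2 + 2*x - 2) - (5*x - 2) = x^2 - 3*x changes sign at x = 0 inside [-2, 2], so split the integral there.
∫[-2,0] (x^2 - 3*x) dx = 26/3.
∫[0,2] (x^2 - 3*x) dx = -10/3; the area of that piece is 10/3.
Total area = 26/3 + 10/3 = 12.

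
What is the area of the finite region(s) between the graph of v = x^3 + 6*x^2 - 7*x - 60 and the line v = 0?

The curve meets the x-axis where x^3 + 6*x^2 - 7*x - 60 = 0, i.e. (x - 3)*(x + 4)*(x + 5) = 0, at x = -5, -4, 3.
On [-5, -4] the curve lies above the axis; ∫[-5,-4] (x^3 + 6*x^2 - 7*x - 60) dx = 5/4, giving area 5/4.
On [-4, 3] the curve lies below the axis; ∫[-4,3] (x^3 + 6*x^2 - 7*x - 60) dx = -1029/4, giving area 1029/4.
Total area = 5/4 + 1029/4 = 517/2.

517/2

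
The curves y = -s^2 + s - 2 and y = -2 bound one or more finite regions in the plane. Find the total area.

1/6

Set the curves equal: -s^2 + s - 2 = -2, so -s^2 + s = 0, which factors as -s*(s - 1) = 0. The curves meet at s = 0, 1.
On [0, 1], y = -s^2 + s - 2 is on top; that piece has area ∫[0,1] (-s^2 + s) ds = 1/6.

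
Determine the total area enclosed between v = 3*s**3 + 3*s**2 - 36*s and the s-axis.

The curve meets the s-axis where 3*s**3 + 3*s**2 - 36*s = 0, i.e. 3*s*(s - 3)*(s + 4) = 0, at s = -4, 0, 3.
On [-4, 0] the curve lies above the axis; ∫[-4,0] (3*s**3 + 3*s**2 - 36*s) ds = 160, giving area 160.
On [0, 3] the curve lies below the axis; ∫[0,3] (3*s**3 + 3*s**2 - 36*s) ds = -297/4, giving area 297/4.
Total area = 160 + 297/4 = 937/4.

937/4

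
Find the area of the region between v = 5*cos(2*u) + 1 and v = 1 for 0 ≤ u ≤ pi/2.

The difference (5*cos(2*u) + 1) - (1) = 5*cos(2*u) changes sign at u = pi/4 inside [0, pi/2], so split the integral there.
∫[0,pi/4] (5*cos(2*u)) du = 5/2.
∫[pi/4,pi/2] (5*cos(2*u)) du = -5/2; the area of that piece is 5/2.
Total area = 5/2 + 5/2 = 5.

5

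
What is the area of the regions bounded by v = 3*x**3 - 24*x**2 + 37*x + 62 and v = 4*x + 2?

Set the curves equal: 3*x**3 - 24*x**2 + 37*x + 62 = 4*x + 2, so 3*x**3 - 24*x**2 + 33*x + 60 = 0, which factors as 3*(x - 5)*(x - 4)*(x + 1) = 0. The curves meet at x = -1, 4, 5.
On [-1, 4], v = 3*x**3 - 24*x**2 + 37*x + 62 is on top; that piece has area ∫[-1,4] (3*x**3 - 24*x**2 + 33*x + 60) dx = 875/4.
On [4, 5], v = 4*x + 2 is on top; that piece has area ∫[4,5] (-(3*x**3 - 24*x**2 + 33*x + 60)) dx = 11/4.
Total enclosed area = 875/4 + 11/4 = 443/2.

443/2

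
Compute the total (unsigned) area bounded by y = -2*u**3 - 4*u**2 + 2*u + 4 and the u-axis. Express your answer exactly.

The curve meets the u-axis where -2*u**3 - 4*u**2 + 2*u + 4 = 0, i.e. -2*(u - 1)*(u + 1)*(u + 2) = 0, at u = -2, -1, 1.
On [-2, -1] the curve lies below the axis; ∫[-2,-1] (-2*u**3 - 4*u**2 + 2*u + 4) du = -5/6, giving area 5/6.
On [-1, 1] the curve lies above the axis; ∫[-1,1] (-2*u**3 - 4*u**2 + 2*u + 4) du = 16/3, giving area 16/3.
Total area = 5/6 + 16/3 = 37/6.

37/6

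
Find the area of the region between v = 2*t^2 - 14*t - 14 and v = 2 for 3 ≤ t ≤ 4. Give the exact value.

121/3

On [3, 4], (2*t^2 - 14*t - 14) - (2) = 2*t^2 - 14*t - 16 is ≤ 0 throughout, so the area is a single integral of |2*t^2 - 14*t - 16|.
∫[3,4] (2*t^2 - 14*t - 16) dt = -121/3; the area of that piece is 121/3.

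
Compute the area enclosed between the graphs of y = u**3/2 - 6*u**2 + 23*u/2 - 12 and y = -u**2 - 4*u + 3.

Set the curves equal: u**3/2 - 6*u**2 + 23*u/2 - 12 = -u**2 - 4*u + 3, so u**3/2 - 5*u**2 + 31*u/2 - 15 = 0, which factors as (u - 5)*(u - 3)*(u - 2)/2 = 0. The curves meet at u = 2, 3, 5.
On [2, 3], y = u**3/2 - 6*u**2 + 23*u/2 - 12 is on top; that piece has area ∫[2,3] (u**3/2 - 5*u**2 + 31*u/2 - 15) du = 5/24.
On [3, 5], y = -u**2 - 4*u + 3 is on top; that piece has area ∫[3,5] (-(u**3/2 - 5*u**2 + 31*u/2 - 15)) du = 4/3.
Total enclosed area = 5/24 + 4/3 = 37/24.

37/24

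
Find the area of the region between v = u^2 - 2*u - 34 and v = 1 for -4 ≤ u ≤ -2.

118/3

On [-4, -2], (u^2 - 2*u - 34) - (1) = u^2 - 2*u - 35 is ≤ 0 throughout, so the area is a single integral of |u^2 - 2*u - 35|.
∫[-4,-2] (u^2 - 2*u - 35) du = -118/3; the area of that piece is 118/3.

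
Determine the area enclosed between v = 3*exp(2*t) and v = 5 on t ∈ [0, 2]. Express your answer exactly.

-27/2 - 11*log(3)/2 + log(15)/2 + 9*log(5)/2 + 3*exp(4)/2

The difference (3*exp(2*t)) - (5) = 3*exp(2*t) - 5 changes sign at t = -log(3)/2 + log(5)/2 inside [0, 2], so split the integral there.
∫[0,-log(3)/2 + log(5)/2] (3*exp(2*t) - 5) dt = log(9*sqrt(15)/125) + 1; the area of that piece is -1 + log(25*sqrt(15)/27).
∫[-log(3)/2 + log(5)/2,2] (3*exp(2*t) - 5) dt = -25/2 - 5*log(3)/2 + 5*log(5)/2 + 3*exp(4)/2.
Total area = (-1 + log(25*sqrt(15)/27)) + (-25/2 - 5*log(3)/2 + 5*log(5)/2 + 3*exp(4)/2) = -27/2 - 11*log(3)/2 + log(15)/2 + 9*log(5)/2 + 3*exp(4)/2.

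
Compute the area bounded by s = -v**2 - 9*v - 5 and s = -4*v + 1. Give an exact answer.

Both boundary curves give s as a function of v, so integrate with respect to v. Setting them equal: -v**2 - 5*v - 6 = 0, i.e. -(v + 2)*(v + 3) = 0, so they meet at v = -3, -2.
For v in [-3, -2], s = -v**2 - 9*v - 5 is on the right; area = ∫[-3,-2] (-v**2 - 5*v - 6) dv = 1/6.

1/6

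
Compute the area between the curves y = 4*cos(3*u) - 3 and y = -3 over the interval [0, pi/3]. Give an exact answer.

The difference (4*cos(3*u) - 3) - (-3) = 4*cos(3*u) changes sign at u = pi/6 inside [0, pi/3], so split the integral there.
∫[0,pi/6] (4*cos(3*u)) du = 4/3.
∫[pi/6,pi/3] (4*cos(3*u)) du = -4/3; the area of that piece is 4/3.
Total area = 4/3 + 4/3 = 8/3.

8/3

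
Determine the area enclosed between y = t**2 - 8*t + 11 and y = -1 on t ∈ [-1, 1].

On [-1, 1], (t**2 - 8*t + 11) - (-1) = t**2 - 8*t + 12 is ≥ 0 throughout, so the area is a single integral of |t**2 - 8*t + 12|.
∫[-1,1] (t**2 - 8*t + 12) dt = 74/3.

74/3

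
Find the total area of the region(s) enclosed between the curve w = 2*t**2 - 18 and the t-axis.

The curve meets the t-axis where 2*t**2 - 18 = 0, i.e. 2*(t - 3)*(t + 3) = 0, at t = -3, 3.
On [-3, 3] the curve lies below the axis; ∫[-3,3] (2*t**2 - 18) dt = -72, giving area 72.

72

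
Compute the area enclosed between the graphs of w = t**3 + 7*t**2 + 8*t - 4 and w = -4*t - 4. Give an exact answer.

71/6

Set the curves equal: t**3 + 7*t**2 + 8*t - 4 = -4*t - 4, so t**3 + 7*t**2 + 12*t = 0, which factors as t*(t + 3)*(t + 4) = 0. The curves meet at t = -4, -3, 0.
On [-4, -3], w = t**3 + 7*t**2 + 8*t - 4 is on top; that piece has area ∫[-4,-3] (t**3 + 7*t**2 + 12*t) dt = 7/12.
On [-3, 0], w = -4*t - 4 is on top; that piece has area ∫[-3,0] (-(t**3 + 7*t**2 + 12*t)) dt = 45/4.
Total enclosed area = 7/12 + 45/4 = 71/6.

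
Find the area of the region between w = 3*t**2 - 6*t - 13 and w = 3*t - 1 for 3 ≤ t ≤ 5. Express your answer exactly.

15

The difference (3*t**2 - 6*t - 13) - (3*t - 1) = 3*t**2 - 9*t - 12 changes sign at t = 4 inside [3, 5], so split the integral there.
∫[3,4] (3*t**2 - 9*t - 12) dt = -13/2; the area of that piece is 13/2.
∫[4,5] (3*t**2 - 9*t - 12) dt = 17/2.
Total area = 13/2 + 17/2 = 15.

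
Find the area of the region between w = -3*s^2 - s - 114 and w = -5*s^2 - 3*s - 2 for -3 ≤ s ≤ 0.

327

On [-3, 0], (-3*s^2 - s - 114) - (-5*s^2 - 3*s - 2) = 2*s^2 + 2*s - 112 is ≤ 0 throughout, so the area is a single integral of |2*s^2 + 2*s - 112|.
∫[-3,0] (2*s^2 + 2*s - 112) ds = -327; the area of that piece is 327.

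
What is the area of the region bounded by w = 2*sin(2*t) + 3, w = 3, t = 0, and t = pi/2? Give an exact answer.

2

On [0, pi/2], (2*sin(2*t) + 3) - (3) = 2*sin(2*t) is ≥ 0 throughout, so the area is a single integral of |2*sin(2*t)|.
∫[0,pi/2] (2*sin(2*t)) dt = 2.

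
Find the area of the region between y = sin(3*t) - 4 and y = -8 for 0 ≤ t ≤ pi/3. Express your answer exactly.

On [0, pi/3], (sin(3*t) - 4) - (-8) = sin(3*t) + 4 is ≥ 0 throughout, so the area is a single integral of |sin(3*t) + 4|.
∫[0,pi/3] (sin(3*t) + 4) dt = 2/3 + 4*pi/3.

2/3 + 4*pi/3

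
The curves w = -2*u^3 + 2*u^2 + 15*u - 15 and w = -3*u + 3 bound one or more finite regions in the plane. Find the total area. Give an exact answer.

296/3

Set the curves equal: -2*u^3 + 2*u^2 + 15*u - 15 = -3*u + 3, so -2*u^3 + 2*u^2 + 18*u - 18 = 0, which factors as -2*(u - 3)*(u - 1)*(u + 3) = 0. The curves meet at u = -3, 1, 3.
On [-3, 1], w = -3*u + 3 is on top; that piece has area ∫[-3,1] (-(-2*u^3 + 2*u^2 + 18*u - 18)) du = 256/3.
On [1, 3], w = -2*u^3 + 2*u^2 + 15*u - 15 is on top; that piece has area ∫[1,3] (-2*u^3 + 2*u^2 + 18*u - 18) du = 40/3.
Total enclosed area = 256/3 + 40/3 = 296/3.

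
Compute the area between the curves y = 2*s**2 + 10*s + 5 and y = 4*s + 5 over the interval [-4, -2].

The difference (2*s**2 + 10*s + 5) - (4*s + 5) = 2*s**2 + 6*s changes sign at s = -3 inside [-4, -2], so split the integral there.
∫[-4,-3] (2*s**2 + 6*s) ds = 11/3.
∫[-3,-2] (2*s**2 + 6*s) ds = -7/3; the area of that piece is 7/3.
Total area = 11/3 + 7/3 = 6.

6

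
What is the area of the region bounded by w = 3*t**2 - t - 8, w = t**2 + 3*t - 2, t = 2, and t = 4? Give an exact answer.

The difference (3*t**2 - t - 8) - (t**2 + 3*t - 2) = 2*t**2 - 4*t - 6 changes sign at t = 3 inside [2, 4], so split the integral there.
∫[2,3] (2*t**2 - 4*t - 6) dt = -10/3; the area of that piece is 10/3.
∫[3,4] (2*t**2 - 4*t - 6) dt = 14/3.
Total area = 10/3 + 14/3 = 8.

8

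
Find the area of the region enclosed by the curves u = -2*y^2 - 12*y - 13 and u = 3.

Both boundary curves give u as a function of y, so integrate with respect to y. Setting them equal: -2*y^2 - 12*y - 16 = 0, i.e. -2*(y + 2)*(y + 4) = 0, so they meet at y = -4, -2.
For y in [-4, -2], u = -2*y^2 - 12*y - 13 is on the right; area = ∫[-4,-2] (-2*y^2 - 12*y - 16) dy = 8/3.

8/3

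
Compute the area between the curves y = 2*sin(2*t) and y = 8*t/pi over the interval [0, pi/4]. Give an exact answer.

1 - pi/4

On [0, pi/4], (2*sin(2*t)) - (8*t/pi) = -8*t/pi + 2*sin(2*t) is ≥ 0 throughout, so the area is a single integral of |-8*t/pi + 2*sin(2*t)|.
∫[0,pi/4] (-8*t/pi + 2*sin(2*t)) dt = 1 - pi/4.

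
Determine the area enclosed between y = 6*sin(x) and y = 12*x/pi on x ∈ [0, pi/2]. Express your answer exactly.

On [0, pi/2], (6*sin(x)) - (12*x/pi) = -12*x/pi + 6*sin(x) is ≥ 0 throughout, so the area is a single integral of |-12*x/pi + 6*sin(x)|.
∫[0,pi/2] (-12*x/pi + 6*sin(x)) dx = 6 - 3*pi/2.

6 - 3*pi/2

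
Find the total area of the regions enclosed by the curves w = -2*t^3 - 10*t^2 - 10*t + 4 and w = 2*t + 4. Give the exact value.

37/6

Set the curves equal: -2*t^3 - 10*t^2 - 10*t + 4 = 2*t + 4, so -2*t^3 - 10*t^2 - 12*t = 0, which factors as -2*t*(t + 2)*(t + 3) = 0. The curves meet at t = -3, -2, 0.
On [-3, -2], w = 2*t + 4 is on top; that piece has area ∫[-3,-2] (-(-2*t^3 - 10*t^2 - 12*t)) dt = 5/6.
On [-2, 0], w = -2*t^3 - 10*t^2 - 10*t + 4 is on top; that piece has area ∫[-2,0] (-2*t^3 - 10*t^2 - 12*t) dt = 16/3.
Total enclosed area = 5/6 + 16/3 = 37/6.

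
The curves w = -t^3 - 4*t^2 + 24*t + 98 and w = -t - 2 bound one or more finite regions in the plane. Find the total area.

4019/6

Set the curves equal: -t^3 - 4*t^2 + 24*t + 98 = -t - 2, so -t^3 - 4*t^2 + 25*t + 100 = 0, which factors as -(t - 5)*(t + 4)*(t + 5) = 0. The curves meet at t = -5, -4, 5.
On [-5, -4], w = -t - 2 is on top; that piece has area ∫[-5,-4] (-(-t^3 - 4*t^2 + 25*t + 100)) dt = 19/12.
On [-4, 5], w = -t^3 - 4*t^2 + 24*t + 98 is on top; that piece has area ∫[-4,5] (-t^3 - 4*t^2 + 25*t + 100) dt = 2673/4.
Total enclosed area = 19/12 + 2673/4 = 4019/6.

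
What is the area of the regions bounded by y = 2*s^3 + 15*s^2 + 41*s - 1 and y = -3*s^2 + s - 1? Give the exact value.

Set the curves equal: 2*s^3 + 15*s^2 + 41*s - 1 = -3*s^2 + s - 1, so 2*s^3 + 18*s^2 + 40*s = 0, which factors as 2*s*(s + 4)*(s + 5) = 0. The curves meet at s = -5, -4, 0.
On [-5, -4], y = 2*s^3 + 15*s^2 + 41*s - 1 is on top; that piece has area ∫[-5,-4] (2*s^3 + 18*s^2 + 40*s) ds = 3/2.
On [-4, 0], y = -3*s^2 + s - 1 is on top; that piece has area ∫[-4,0] (-(2*s^3 + 18*s^2 + 40*s)) ds = 64.
Total enclosed area = 3/2 + 64 = 131/2.

131/2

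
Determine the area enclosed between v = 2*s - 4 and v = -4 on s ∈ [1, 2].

3

On [1, 2], (2*s - 4) - (-4) = 2*s is ≥ 0 throughout, so the area is a single integral of |2*s|.
∫[1,2] (2*s) ds = 3.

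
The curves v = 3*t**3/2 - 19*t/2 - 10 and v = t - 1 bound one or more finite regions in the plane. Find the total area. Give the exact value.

Set the curves equal: 3*t**3/2 - 19*t/2 - 10 = t - 1, so 3*t**3/2 - 21*t/2 - 9 = 0, which factors as 3*(t - 3)*(t + 1)*(t + 2)/2 = 0. The curves meet at t = -2, -1, 3.
On [-2, -1], v = 3*t**3/2 - 19*t/2 - 10 is on top; that piece has area ∫[-2,-1] (3*t**3/2 - 21*t/2 - 9) dt = 9/8.
On [-1, 3], v = t - 1 is on top; that piece has area ∫[-1,3] (-(3*t**3/2 - 21*t/2 - 9)) dt = 48.
Total enclosed area = 9/8 + 48 = 393/8.

393/8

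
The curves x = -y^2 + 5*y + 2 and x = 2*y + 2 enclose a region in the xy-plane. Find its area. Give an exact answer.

9/2

Both boundary curves give x as a function of y, so integrate with respect to y. Setting them equal: -y^2 + 3*y = 0, i.e. -y*(y - 3) = 0, so they meet at y = 0, 3.
For y in [0, 3], x = -y^2 + 5*y + 2 is on the right; area = ∫[0,3] (-y^2 + 3*y) dy = 9/2.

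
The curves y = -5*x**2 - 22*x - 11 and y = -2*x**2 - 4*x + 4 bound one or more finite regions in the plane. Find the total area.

32

Set the curves equal: -5*x**2 - 22*x - 11 = -2*x**2 - 4*x + 4, so -3*x**2 - 18*x - 15 = 0, which factors as -3*(x + 1)*(x + 5) = 0. The curves meet at x = -5, -1.
On [-5, -1], y = -5*x**2 - 22*x - 11 is on top; that piece has area ∫[-5,-1] (-3*x**2 - 18*x - 15) dx = 32.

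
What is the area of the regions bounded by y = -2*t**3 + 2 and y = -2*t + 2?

1

Set the curves equal: -2*t**3 + 2 = -2*t + 2, so -2*t**3 + 2*t = 0, which factors as -2*t*(t - 1)*(t + 1) = 0. The curves meet at t = -1, 0, 1.
On [-1, 0], y = -2*t + 2 is on top; that piece has area ∫[-1,0] (-(-2*t**3 + 2*t)) dt = 1/2.
On [0, 1], y = -2*t**3 + 2 is on top; that piece has area ∫[0,1] (-2*t**3 + 2*t) dt = 1/2.
Total enclosed area = 1/2 + 1/2 = 1.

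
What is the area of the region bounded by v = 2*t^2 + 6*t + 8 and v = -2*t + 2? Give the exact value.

8/3

Set the curves equal: 2*t^2 + 6*t + 8 = -2*t + 2, so 2*t^2 + 8*t + 6 = 0, which factors as 2*(t + 1)*(t + 3) = 0. The curves meet at t = -3, -1.
On [-3, -1], v = -2*t + 2 is on top; that piece has area ∫[-3,-1] (-(2*t^2 + 8*t + 6)) dt = 8/3.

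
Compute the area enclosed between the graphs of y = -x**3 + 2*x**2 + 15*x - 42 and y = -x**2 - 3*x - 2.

Set the curves equal: -x**3 + 2*x**2 + 15*x - 42 = -x**2 - 3*x - 2, so -x**3 + 3*x**2 + 18*x - 40 = 0, which factors as -(x - 5)*(x - 2)*(x + 4) = 0. The curves meet at x = -4, 2, 5.
On [-4, 2], y = -x**2 - 3*x - 2 is on top; that piece has area ∫[-4,2] (-(-x**3 + 3*x**2 + 18*x - 40)) dx = 216.
On [2, 5], y = -x**3 + 2*x**2 + 15*x - 42 is on top; that piece has area ∫[2,5] (-x**3 + 3*x**2 + 18*x - 40) dx = 135/4.
Total enclosed area = 216 + 135/4 = 999/4.

999/4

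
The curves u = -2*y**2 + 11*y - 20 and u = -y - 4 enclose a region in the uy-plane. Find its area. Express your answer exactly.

8/3

Both boundary curves give u as a function of y, so integrate with respect to y. Setting them equal: -2*y**2 + 12*y - 16 = 0, i.e. -2*(y - 4)*(y - 2) = 0, so they meet at y = 2, 4.
For y in [2, 4], u = -2*y**2 + 11*y - 20 is on the right; area = ∫[2,4] (-2*y**2 + 12*y - 16) dy = 8/3.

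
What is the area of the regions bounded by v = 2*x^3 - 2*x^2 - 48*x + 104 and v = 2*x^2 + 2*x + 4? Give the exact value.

2459/3

Set the curves equal: 2*x^3 - 2*x^2 - 48*x + 104 = 2*x^2 + 2*x + 4, so 2*x^3 - 4*x^2 - 50*x + 100 = 0, which factors as 2*(x - 5)*(x - 2)*(x + 5) = 0. The curves meet at x = -5, 2, 5.
On [-5, 2], v = 2*x^3 - 2*x^2 - 48*x + 104 is on top; that piece has area ∫[-5,2] (2*x^3 - 4*x^2 - 50*x + 100) dx = 4459/6.
On [2, 5], v = 2*x^2 + 2*x + 4 is on top; that piece has area ∫[2,5] (-(2*x^3 - 4*x^2 - 50*x + 100)) dx = 153/2.
Total enclosed area = 4459/6 + 153/2 = 2459/3.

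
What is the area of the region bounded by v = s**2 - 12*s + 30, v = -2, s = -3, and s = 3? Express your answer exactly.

210

On [-3, 3], (s**2 - 12*s + 30) - (-2) = s**2 - 12*s + 32 is ≥ 0 throughout, so the area is a single integral of |s**2 - 12*s + 32|.
∫[-3,3] (s**2 - 12*s + 32) ds = 210.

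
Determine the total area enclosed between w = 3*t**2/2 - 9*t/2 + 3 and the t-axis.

1/4

The curve meets the t-axis where 3*t**2/2 - 9*t/2 + 3 = 0, i.e. 3*(t - 2)*(t - 1)/2 = 0, at t = 1, 2.
On [1, 2] the curve lies below the axis; ∫[1,2] (3*t**2/2 - 9*t/2 + 3) dt = -1/4, giving area 1/4.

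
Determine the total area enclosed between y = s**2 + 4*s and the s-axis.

32/3

The curve meets the s-axis where s**2 + 4*s = 0, i.e. s*(s + 4) = 0, at s = -4, 0.
On [-4, 0] the curve lies below the axis; ∫[-4,0] (s**2 + 4*s) ds = -32/3, giving area 32/3.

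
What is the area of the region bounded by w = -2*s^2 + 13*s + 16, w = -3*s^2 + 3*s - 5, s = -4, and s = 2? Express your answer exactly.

The difference (-2*s^2 + 13*s + 16) - (-3*s^2 + 3*s - 5) = s^2 + 10*s + 21 changes sign at s = -3 inside [-4, 2], so split the integral there.
∫[-4,-3] (s^2 + 10*s + 21) ds = -5/3; the area of that piece is 5/3.
∫[-3,2] (s^2 + 10*s + 21) ds = 275/3.
Total area = 5/3 + 275/3 = 280/3.

280/3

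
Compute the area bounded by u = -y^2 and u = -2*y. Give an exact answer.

Both boundary curves give u as a function of y, so integrate with respect to y. Setting them equal: -y^2 + 2*y = 0, i.e. -y*(y - 2) = 0, so they meet at y = 0, 2.
For y in [0, 2], u = -y^2 is on the right; area = ∫[0,2] (-y^2 + 2*y) dy = 4/3.

4/3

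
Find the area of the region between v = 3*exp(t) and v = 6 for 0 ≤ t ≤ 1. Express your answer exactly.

The difference (3*exp(t)) - (6) = 3*exp(t) - 6 changes sign at t = log(2) inside [0, 1], so split the integral there.
∫[0,log(2)] (3*exp(t) - 6) dt = 3 - log(64); the area of that piece is -3 + log(64).
∫[log(2),1] (3*exp(t) - 6) dt = -12 + 6*log(2) + 3*exp(1).
Total area = (-3 + log(64)) + (-12 + 6*log(2) + 3*exp(1)) = -15 + 3*exp(1) + 12*log(2).

-15 + 3*exp(1) + 12*log(2)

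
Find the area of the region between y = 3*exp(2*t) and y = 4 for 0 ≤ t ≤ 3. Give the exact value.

The difference (3*exp(2*t)) - (4) = 3*exp(2*t) - 4 changes sign at t = -log(3)/2 + log(2) inside [0, 3], so split the integral there.
∫[0,-log(3)/2 + log(2)] (3*exp(2*t) - 4) dt = log(9/16) + 1/2; the area of that piece is -1/2 + log(16/9).
∫[-log(3)/2 + log(2),3] (3*exp(2*t) - 4) dt = -14 - 2*log(3) + 4*log(2) + 3*exp(6)/2.
Total area = (-1/2 + log(16/9)) + (-14 - 2*log(3) + 4*log(2) + 3*exp(6)/2) = -29/2 - 4*log(3) + 8*log(2) + 3*exp(6)/2.

-29/2 - 4*log(3) + 8*log(2) + 3*exp(6)/2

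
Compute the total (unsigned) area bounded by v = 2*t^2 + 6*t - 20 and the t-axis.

343/3

The curve meets the t-axis where 2*t^2 + 6*t - 20 = 0, i.e. 2*(t - 2)*(t + 5) = 0, at t = -5, 2.
On [-5, 2] the curve lies below the axis; ∫[-5,2] (2*t^2 + 6*t - 20) dt = -343/3, giving area 343/3.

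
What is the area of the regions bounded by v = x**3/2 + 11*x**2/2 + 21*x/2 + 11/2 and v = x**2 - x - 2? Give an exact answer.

Set the curves equal: x**3/2 + 11*x**2/2 + 21*x/2 + 11/2 = x**2 - x - 2, so x**3/2 + 9*x**2/2 + 23*x/2 + 15/2 = 0, which factors as (x + 1)*(x + 3)*(x + 5)/2 = 0. The curves meet at x = -5, -3, -1.
On [-5, -3], v = x**3/2 + 11*x**2/2 + 21*x/2 + 11/2 is on top; that piece has area ∫[-5,-3] (x**3/2 + 9*x**2/2 + 23*x/2 + 15/2) dx = 2.
On [-3, -1], v = x**2 - x - 2 is on top; that piece has area ∫[-3,-1] (-(x**3/2 + 9*x**2/2 + 23*x/2 + 15/2)) dx = 2.
Total enclosed area = 2 + 2 = 4.

4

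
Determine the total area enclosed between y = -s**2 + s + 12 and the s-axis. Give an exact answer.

343/6

The curve meets the s-axis where -s**2 + s + 12 = 0, i.e. -(s - 4)*(s + 3) = 0, at s = -3, 4.
On [-3, 4] the curve lies above the axis; ∫[-3,4] (-s**2 + s + 12) ds = 343/6, giving area 343/6.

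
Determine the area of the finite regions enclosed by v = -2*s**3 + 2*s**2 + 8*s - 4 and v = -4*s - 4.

Set the curves equal: -2*s**3 + 2*s**2 + 8*s - 4 = -4*s - 4, so -2*s**3 + 2*s**2 + 12*s = 0, which factors as -2*s*(s - 3)*(s + 2) = 0. The curves meet at s = -2, 0, 3.
On [-2, 0], v = -4*s - 4 is on top; that piece has area ∫[-2,0] (-(-2*s**3 + 2*s**2 + 12*s)) ds = 32/3.
On [0, 3], v = -2*s**3 + 2*s**2 + 8*s - 4 is on top; that piece has area ∫[0,3] (-2*s**3 + 2*s**2 + 12*s) ds = 63/2.
Total enclosed area = 32/3 + 63/2 = 253/6.

253/6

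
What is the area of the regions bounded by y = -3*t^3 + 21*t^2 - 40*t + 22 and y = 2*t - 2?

37/4

Set the curves equal: -3*t^3 + 21*t^2 - 40*t + 22 = 2*t - 2, so -3*t^3 + 21*t^2 - 42*t + 24 = 0, which factors as -3*(t - 4)*(t - 2)*(t - 1) = 0. The curves meet at t = 1, 2, 4.
On [1, 2], y = 2*t - 2 is on top; that piece has area ∫[1,2] (-(-3*t^3 + 21*t^2 - 42*t + 24)) dt = 5/4.
On [2, 4], y = -3*t^3 + 21*t^2 - 40*t + 22 is on top; that piece has area ∫[2,4] (-3*t^3 + 21*t^2 - 42*t + 24) dt = 8.
Total enclosed area = 5/4 + 8 = 37/4.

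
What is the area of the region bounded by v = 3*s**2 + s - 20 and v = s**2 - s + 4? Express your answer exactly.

343/3

Set the curves equal: 3*s**2 + s - 20 = s**2 - s + 4, so 2*s**2 + 2*s - 24 = 0, which factors as 2*(s - 3)*(s + 4) = 0. The curves meet at s = -4, 3.
On [-4, 3], v = s**2 - s + 4 is on top; that piece has area ∫[-4,3] (-(2*s**2 + 2*s - 24)) ds = 343/3.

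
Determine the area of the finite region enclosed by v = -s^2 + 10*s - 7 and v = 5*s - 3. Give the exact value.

Set the curves equal: -s^2 + 10*s - 7 = 5*s - 3, so -s^2 + 5*s - 4 = 0, which factors as -(s - 4)*(s - 1) = 0. The curves meet at s = 1, 4.
On [1, 4], v = -s^2 + 10*s - 7 is on top; that piece has area ∫[1,4] (-s^2 + 5*s - 4) ds = 9/2.

9/2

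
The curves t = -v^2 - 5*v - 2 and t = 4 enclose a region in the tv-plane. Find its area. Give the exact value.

Both boundary curves give t as a function of v, so integrate with respect to v. Setting them equal: -v^2 - 5*v - 6 = 0, i.e. -(v + 2)*(v + 3) = 0, so they meet at v = -3, -2.
For v in [-3, -2], t = -v^2 - 5*v - 2 is on the right; area = ∫[-3,-2] (-v^2 - 5*v - 6) dv = 1/6.

1/6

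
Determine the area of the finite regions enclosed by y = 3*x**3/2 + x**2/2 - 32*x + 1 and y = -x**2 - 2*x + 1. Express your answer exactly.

Set the curves equal: 3*x**3/2 + x**2/2 - 32*x + 1 = -x**2 - 2*x + 1, so 3*x**3/2 + 3*x**2/2 - 30*x = 0, which factors as 3*x*(x - 4)*(x + 5)/2 = 0. The curves meet at x = -5, 0, 4.
On [-5, 0], y = 3*x**3/2 + x**2/2 - 32*x + 1 is on top; that piece has area ∫[-5,0] (3*x**3/2 + 3*x**2/2 - 30*x) dx = 1625/8.
On [0, 4], y = -x**2 - 2*x + 1 is on top; that piece has area ∫[0,4] (-(3*x**3/2 + 3*x**2/2 - 30*x)) dx = 112.
Total enclosed area = 1625/8 + 112 = 2521/8.

2521/8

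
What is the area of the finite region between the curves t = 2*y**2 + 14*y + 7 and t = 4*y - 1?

9

Both boundary curves give t as a function of y, so integrate with respect to y. Setting them equal: 2*y**2 + 10*y + 8 = 0, i.e. 2*(y + 1)*(y + 4) = 0, so they meet at y = -4, -1.
For y in [-4, -1], t = 2*y**2 + 14*y + 7 is on the left; area = ∫[-4,-1] (-(2*y**2 + 10*y + 8)) dy = 9.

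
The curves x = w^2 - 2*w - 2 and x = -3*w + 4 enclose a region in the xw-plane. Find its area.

125/6

Both boundary curves give x as a function of w, so integrate with respect to w. Setting them equal: w^2 + w - 6 = 0, i.e. (w - 2)*(w + 3) = 0, so they meet at w = -3, 2.
For w in [-3, 2], x = w^2 - 2*w - 2 is on the left; area = ∫[-3,2] (-(w^2 + w - 6)) dw = 125/6.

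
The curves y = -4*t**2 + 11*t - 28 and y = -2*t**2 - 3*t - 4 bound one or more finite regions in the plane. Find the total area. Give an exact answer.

1/3

Set the curves equal: -4*t**2 + 11*t - 28 = -2*t**2 - 3*t - 4, so -2*t**2 + 14*t - 24 = 0, which factors as -2*(t - 4)*(t - 3) = 0. The curves meet at t = 3, 4.
On [3, 4], y = -4*t**2 + 11*t - 28 is on top; that piece has area ∫[3,4] (-2*t**2 + 14*t - 24) dt = 1/3.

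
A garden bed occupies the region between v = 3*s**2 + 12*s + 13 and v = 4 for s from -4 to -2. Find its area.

The difference (3*s**2 + 12*s + 13) - (4) = 3*s**2 + 12*s + 9 changes sign at s = -3 inside [-4, -2], so split the integral there.
∫[-4,-3] (3*s**2 + 12*s + 9) ds = 4.
∫[-3,-2] (3*s**2 + 12*s + 9) ds = -2; the area of that piece is 2.
Total area = 4 + 2 = 6.

6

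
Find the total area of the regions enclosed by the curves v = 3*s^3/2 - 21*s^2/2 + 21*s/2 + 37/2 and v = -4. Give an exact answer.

Set the curves equal: 3*s^3/2 - 21*s^2/2 + 21*s/2 + 37/2 = -4, so 3*s^3/2 - 21*s^2/2 + 21*s/2 + 45/2 = 0, which factors as 3*(s - 5)*(s - 3)*(s + 1)/2 = 0. The curves meet at s = -1, 3, 5.
On [-1, 3], v = 3*s^3/2 - 21*s^2/2 + 21*s/2 + 37/2 is on top; that piece has area ∫[-1,3] (3*s^3/2 - 21*s^2/2 + 21*s/2 + 45/2) ds = 64.
On [3, 5], v = -4 is on top; that piece has area ∫[3,5] (-(3*s^3/2 - 21*s^2/2 + 21*s/2 + 45/2)) ds = 10.
Total enclosed area = 64 + 10 = 74.

74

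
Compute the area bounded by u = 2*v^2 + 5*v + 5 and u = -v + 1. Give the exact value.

Both boundary curves give u as a function of v, so integrate with respect to v. Setting them equal: 2*v^2 + 6*v + 4 = 0, i.e. 2*(v + 1)*(v + 2) = 0, so they meet at v = -2, -1.
For v in [-2, -1], u = 2*v^2 + 5*v + 5 is on the left; area = ∫[-2,-1] (-(2*v^2 + 6*v + 4)) dv = 1/3.

1/3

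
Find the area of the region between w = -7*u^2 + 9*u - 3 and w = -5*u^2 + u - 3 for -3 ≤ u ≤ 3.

72

The difference (-7*u^2 + 9*u - 3) - (-5*u^2 + u - 3) = -2*u^2 + 8*u changes sign at u = 0 inside [-3, 3], so split the integral there.
∫[-3,0] (-2*u^2 + 8*u) du = -54; the area of that piece is 54.
∫[0,3] (-2*u^2 + 8*u) du = 18.
Total area = 54 + 18 = 72.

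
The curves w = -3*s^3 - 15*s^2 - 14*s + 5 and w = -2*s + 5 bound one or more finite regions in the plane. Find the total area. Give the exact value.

71/2

Set the curves equal: -3*s^3 - 15*s^2 - 14*s + 5 = -2*s + 5, so -3*s^3 - 15*s^2 - 12*s = 0, which factors as -3*s*(s + 1)*(s + 4) = 0. The curves meet at s = -4, -1, 0.
On [-4, -1], w = -2*s + 5 is on top; that piece has area ∫[-4,-1] (-(-3*s^3 - 15*s^2 - 12*s)) ds = 135/4.
On [-1, 0], w = -3*s^3 - 15*s^2 - 14*s + 5 is on top; that piece has area ∫[-1,0] (-3*s^3 - 15*s^2 - 12*s) ds = 7/4.
Total enclosed area = 135/4 + 7/4 = 71/2.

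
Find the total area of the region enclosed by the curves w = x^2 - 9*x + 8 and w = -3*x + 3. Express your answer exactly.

32/3

Set the curves equal: x^2 - 9*x + 8 = -3*x + 3, so x^2 - 6*x + 5 = 0, which factors as (x - 5)*(x - 1) = 0. The curves meet at x = 1, 5.
On [1, 5], w = -3*x + 3 is on top; that piece has area ∫[1,5] (-(x^2 - 6*x + 5)) dx = 32/3.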